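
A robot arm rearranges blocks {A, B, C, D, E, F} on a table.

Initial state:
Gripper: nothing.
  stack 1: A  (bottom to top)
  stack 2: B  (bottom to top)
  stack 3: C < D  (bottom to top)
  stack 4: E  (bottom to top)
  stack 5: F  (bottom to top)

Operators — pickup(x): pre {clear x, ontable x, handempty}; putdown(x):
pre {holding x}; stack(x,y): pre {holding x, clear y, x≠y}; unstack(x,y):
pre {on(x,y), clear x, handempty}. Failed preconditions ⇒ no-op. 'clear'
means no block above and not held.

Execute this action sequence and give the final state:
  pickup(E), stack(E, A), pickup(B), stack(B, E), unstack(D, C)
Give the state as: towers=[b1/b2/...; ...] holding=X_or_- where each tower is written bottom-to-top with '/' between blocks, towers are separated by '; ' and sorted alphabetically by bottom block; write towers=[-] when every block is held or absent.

step 1 (pickup(E)): towers=[A; B; C/D; F] holding=E
step 2 (stack(E, A)): towers=[A/E; B; C/D; F] holding=-
step 3 (pickup(B)): towers=[A/E; C/D; F] holding=B
step 4 (stack(B, E)): towers=[A/E/B; C/D; F] holding=-
step 5 (unstack(D, C)): towers=[A/E/B; C; F] holding=D

towers=[A/E/B; C; F] holding=D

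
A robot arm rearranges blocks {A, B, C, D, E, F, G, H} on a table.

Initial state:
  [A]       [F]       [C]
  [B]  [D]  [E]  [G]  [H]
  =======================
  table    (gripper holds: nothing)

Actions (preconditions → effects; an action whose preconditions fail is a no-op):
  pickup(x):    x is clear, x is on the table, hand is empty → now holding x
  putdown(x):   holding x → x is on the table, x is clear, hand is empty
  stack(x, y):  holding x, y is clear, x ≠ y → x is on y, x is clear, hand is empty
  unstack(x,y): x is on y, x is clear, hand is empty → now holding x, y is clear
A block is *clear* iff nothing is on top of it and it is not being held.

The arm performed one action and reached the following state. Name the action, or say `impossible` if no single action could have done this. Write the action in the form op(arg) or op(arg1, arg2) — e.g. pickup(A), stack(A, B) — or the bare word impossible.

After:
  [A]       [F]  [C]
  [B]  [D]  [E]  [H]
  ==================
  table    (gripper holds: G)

target: towers=[B/A; D; E/F; H/C] holding=G
         pickup(G) → towers=[B/A; D; E/F; H/C] holding=G  ← match
     unstack(A, B) → towers=[B; D; E/F; G; H/C] holding=A
     unstack(F, E) → towers=[B/A; D; E; G; H/C] holding=F
         pickup(D) → towers=[B/A; E/F; G; H/C] holding=D
     unstack(C, H) → towers=[B/A; D; E/F; G; H] holding=C

pickup(G)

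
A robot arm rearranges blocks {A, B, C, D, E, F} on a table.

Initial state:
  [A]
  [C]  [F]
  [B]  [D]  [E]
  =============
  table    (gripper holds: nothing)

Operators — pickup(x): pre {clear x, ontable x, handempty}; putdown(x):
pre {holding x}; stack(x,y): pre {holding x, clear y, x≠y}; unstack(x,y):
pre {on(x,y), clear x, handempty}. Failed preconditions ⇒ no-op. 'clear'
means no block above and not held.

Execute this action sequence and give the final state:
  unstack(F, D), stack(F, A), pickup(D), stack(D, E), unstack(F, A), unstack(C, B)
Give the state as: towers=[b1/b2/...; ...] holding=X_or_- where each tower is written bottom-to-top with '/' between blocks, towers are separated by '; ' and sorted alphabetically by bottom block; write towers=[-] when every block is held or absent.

step 1 (unstack(F, D)): towers=[B/C/A; D; E] holding=F
step 2 (stack(F, A)): towers=[B/C/A/F; D; E] holding=-
step 3 (pickup(D)): towers=[B/C/A/F; E] holding=D
step 4 (stack(D, E)): towers=[B/C/A/F; E/D] holding=-
step 5 (unstack(F, A)): towers=[B/C/A; E/D] holding=F
step 6 (unstack(C, B)) [no-op]: towers=[B/C/A; E/D] holding=F

towers=[B/C/A; E/D] holding=F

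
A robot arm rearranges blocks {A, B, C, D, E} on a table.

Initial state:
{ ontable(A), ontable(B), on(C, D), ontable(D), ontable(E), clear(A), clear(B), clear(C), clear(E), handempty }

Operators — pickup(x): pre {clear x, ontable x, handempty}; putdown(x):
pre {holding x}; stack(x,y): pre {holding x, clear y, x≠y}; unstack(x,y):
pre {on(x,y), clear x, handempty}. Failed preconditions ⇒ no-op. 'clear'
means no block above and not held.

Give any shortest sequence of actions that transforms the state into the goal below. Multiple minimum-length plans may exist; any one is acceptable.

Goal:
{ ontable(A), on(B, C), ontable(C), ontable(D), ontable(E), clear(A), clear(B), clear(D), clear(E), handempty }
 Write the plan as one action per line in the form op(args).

unstack(C, D)
putdown(C)
pickup(B)
stack(B, C)

step 1 (unstack(C, D)): towers=[A; B; D; E] holding=C
step 2 (putdown(C)): towers=[A; B; C; D; E] holding=-
step 3 (pickup(B)): towers=[A; C; D; E] holding=B
step 4 (stack(B, C)): towers=[A; C/B; D; E] holding=-
goal check: towers=[A; C/B; D; E] holding=- — reached (length 4, optimal by BFS)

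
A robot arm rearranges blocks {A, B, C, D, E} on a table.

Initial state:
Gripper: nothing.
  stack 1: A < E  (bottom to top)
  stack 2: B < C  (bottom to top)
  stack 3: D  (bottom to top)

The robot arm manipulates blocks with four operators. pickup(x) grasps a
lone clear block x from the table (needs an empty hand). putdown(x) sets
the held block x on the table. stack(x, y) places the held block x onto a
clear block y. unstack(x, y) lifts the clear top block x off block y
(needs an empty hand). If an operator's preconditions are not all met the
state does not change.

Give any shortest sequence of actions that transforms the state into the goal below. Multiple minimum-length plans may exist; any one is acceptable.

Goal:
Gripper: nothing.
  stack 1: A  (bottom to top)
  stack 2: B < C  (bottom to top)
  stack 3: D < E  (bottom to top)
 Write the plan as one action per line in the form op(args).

step 1 (unstack(E, A)): towers=[A; B/C; D] holding=E
step 2 (stack(E, D)): towers=[A; B/C; D/E] holding=-
goal check: towers=[A; B/C; D/E] holding=- — reached (length 2, optimal by BFS)

unstack(E, A)
stack(E, D)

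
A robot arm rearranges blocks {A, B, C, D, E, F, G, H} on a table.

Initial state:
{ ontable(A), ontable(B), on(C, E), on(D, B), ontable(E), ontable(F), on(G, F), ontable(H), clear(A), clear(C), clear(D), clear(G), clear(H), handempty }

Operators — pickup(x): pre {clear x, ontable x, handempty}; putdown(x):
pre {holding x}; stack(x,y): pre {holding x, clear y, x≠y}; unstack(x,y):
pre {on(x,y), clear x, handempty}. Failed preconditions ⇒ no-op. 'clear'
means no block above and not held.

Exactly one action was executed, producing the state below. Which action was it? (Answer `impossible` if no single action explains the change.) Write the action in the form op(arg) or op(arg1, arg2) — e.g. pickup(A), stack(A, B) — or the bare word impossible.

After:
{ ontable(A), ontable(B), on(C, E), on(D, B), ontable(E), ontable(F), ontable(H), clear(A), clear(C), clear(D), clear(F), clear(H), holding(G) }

unstack(G, F)

target: towers=[A; B/D; E/C; F; H] holding=G
     unstack(G, F) → towers=[A; B/D; E/C; F; H] holding=G  ← match
         pickup(A) → towers=[B/D; E/C; F/G; H] holding=A
         pickup(H) → towers=[A; B/D; E/C; F/G] holding=H
     unstack(D, B) → towers=[A; B; E/C; F/G; H] holding=D
     unstack(C, E) → towers=[A; B/D; E; F/G; H] holding=C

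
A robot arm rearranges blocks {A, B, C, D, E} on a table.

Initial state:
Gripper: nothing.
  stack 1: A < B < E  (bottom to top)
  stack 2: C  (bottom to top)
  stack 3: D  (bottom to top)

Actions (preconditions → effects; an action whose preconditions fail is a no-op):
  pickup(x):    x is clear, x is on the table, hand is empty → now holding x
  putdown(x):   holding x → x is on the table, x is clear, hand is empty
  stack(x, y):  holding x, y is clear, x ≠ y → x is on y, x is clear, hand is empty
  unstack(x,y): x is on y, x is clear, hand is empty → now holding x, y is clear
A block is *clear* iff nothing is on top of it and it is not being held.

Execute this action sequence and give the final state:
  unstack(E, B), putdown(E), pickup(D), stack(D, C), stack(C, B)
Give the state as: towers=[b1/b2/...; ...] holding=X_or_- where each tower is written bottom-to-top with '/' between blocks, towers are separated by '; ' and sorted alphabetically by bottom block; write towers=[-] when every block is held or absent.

towers=[A/B; C/D; E] holding=-

step 1 (unstack(E, B)): towers=[A/B; C; D] holding=E
step 2 (putdown(E)): towers=[A/B; C; D; E] holding=-
step 3 (pickup(D)): towers=[A/B; C; E] holding=D
step 4 (stack(D, C)): towers=[A/B; C/D; E] holding=-
step 5 (stack(C, B)) [no-op]: towers=[A/B; C/D; E] holding=-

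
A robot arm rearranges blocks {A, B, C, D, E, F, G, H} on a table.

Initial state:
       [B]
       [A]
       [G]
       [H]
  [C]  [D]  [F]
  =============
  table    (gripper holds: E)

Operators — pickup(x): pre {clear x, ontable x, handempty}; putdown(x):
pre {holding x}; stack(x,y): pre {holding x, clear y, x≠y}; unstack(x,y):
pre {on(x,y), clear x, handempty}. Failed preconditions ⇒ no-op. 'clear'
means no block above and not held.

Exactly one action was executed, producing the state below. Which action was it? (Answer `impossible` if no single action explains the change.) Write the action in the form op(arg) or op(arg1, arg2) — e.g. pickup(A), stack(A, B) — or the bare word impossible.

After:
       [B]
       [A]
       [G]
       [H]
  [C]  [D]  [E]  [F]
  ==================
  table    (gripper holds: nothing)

target: towers=[C; D/H/G/A/B; E; F] holding=-
        putdown(E) → towers=[C; D/H/G/A/B; E; F] holding=-  ← match
       stack(E, B) → towers=[C; D/H/G/A/B/E; F] holding=-
       stack(E, F) → towers=[C; D/H/G/A/B; F/E] holding=-
       stack(E, C) → towers=[C/E; D/H/G/A/B; F] holding=-

putdown(E)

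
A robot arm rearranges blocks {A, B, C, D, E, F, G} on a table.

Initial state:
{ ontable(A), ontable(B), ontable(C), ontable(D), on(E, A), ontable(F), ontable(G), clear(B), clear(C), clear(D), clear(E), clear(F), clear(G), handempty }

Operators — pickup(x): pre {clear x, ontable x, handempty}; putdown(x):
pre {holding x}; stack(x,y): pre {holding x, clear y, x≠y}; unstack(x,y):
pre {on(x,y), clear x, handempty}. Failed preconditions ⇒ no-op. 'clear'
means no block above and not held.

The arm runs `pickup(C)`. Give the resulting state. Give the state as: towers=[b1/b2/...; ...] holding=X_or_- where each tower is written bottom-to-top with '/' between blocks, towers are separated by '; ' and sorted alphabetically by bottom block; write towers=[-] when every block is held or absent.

towers=[A/E; B; D; F; G] holding=C

before: towers=[A/E; B; C; D; F; G] holding=-
pre[pickup(C)]: clear(C) yes, ontable(C) yes, handempty yes
all met → apply pickup(C)
after:  towers=[A/E; B; D; F; G] holding=C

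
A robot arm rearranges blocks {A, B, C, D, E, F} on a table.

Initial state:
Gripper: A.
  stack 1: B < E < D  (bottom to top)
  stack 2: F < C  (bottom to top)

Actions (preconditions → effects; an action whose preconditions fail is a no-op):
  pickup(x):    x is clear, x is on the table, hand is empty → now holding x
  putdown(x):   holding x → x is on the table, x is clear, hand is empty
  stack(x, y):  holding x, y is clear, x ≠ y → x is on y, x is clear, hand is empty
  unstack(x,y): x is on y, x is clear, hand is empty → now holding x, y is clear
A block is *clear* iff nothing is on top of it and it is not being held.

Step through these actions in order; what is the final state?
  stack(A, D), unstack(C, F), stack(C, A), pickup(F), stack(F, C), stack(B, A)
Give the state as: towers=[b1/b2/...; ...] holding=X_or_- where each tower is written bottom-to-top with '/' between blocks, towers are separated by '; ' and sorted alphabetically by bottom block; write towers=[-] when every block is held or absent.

towers=[B/E/D/A/C/F] holding=-

step 1 (stack(A, D)): towers=[B/E/D/A; F/C] holding=-
step 2 (unstack(C, F)): towers=[B/E/D/A; F] holding=C
step 3 (stack(C, A)): towers=[B/E/D/A/C; F] holding=-
step 4 (pickup(F)): towers=[B/E/D/A/C] holding=F
step 5 (stack(F, C)): towers=[B/E/D/A/C/F] holding=-
step 6 (stack(B, A)) [no-op]: towers=[B/E/D/A/C/F] holding=-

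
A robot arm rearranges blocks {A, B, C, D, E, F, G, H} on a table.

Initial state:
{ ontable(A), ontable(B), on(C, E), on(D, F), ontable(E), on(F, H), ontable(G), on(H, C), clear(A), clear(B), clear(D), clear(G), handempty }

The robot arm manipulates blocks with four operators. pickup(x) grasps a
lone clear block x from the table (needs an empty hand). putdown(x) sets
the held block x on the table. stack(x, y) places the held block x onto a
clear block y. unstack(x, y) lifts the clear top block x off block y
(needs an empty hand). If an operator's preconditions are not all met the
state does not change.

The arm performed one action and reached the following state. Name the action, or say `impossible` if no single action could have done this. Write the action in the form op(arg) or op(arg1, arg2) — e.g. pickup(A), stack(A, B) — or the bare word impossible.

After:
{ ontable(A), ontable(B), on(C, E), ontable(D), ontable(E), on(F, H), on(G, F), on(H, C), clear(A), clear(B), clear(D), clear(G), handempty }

impossible

target: towers=[A; B; D; E/C/H/F/G] holding=-
         pickup(G) → towers=[A; B; E/C/H/F/D] holding=G
         pickup(A) → towers=[B; E/C/H/F/D; G] holding=A
         pickup(B) → towers=[A; E/C/H/F/D; G] holding=B
     unstack(D, F) → towers=[A; B; E/C/H/F; G] holding=D
none of the 4 applicable actions match → impossible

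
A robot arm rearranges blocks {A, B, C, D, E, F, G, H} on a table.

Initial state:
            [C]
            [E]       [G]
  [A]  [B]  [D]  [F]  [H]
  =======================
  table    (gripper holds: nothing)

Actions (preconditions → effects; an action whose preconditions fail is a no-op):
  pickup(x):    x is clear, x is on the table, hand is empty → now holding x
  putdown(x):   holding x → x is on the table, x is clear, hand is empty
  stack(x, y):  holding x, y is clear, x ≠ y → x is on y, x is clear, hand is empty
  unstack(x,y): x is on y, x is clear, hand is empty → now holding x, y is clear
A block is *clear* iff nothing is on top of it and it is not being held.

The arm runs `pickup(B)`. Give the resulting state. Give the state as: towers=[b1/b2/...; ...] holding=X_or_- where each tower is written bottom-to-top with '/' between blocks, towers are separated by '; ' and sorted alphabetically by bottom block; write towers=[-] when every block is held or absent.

towers=[A; D/E/C; F; H/G] holding=B

before: towers=[A; B; D/E/C; F; H/G] holding=-
pre[pickup(B)]: clear(B) ✓, ontable(B) ✓, handempty ✓
all met → apply pickup(B)
after:  towers=[A; D/E/C; F; H/G] holding=B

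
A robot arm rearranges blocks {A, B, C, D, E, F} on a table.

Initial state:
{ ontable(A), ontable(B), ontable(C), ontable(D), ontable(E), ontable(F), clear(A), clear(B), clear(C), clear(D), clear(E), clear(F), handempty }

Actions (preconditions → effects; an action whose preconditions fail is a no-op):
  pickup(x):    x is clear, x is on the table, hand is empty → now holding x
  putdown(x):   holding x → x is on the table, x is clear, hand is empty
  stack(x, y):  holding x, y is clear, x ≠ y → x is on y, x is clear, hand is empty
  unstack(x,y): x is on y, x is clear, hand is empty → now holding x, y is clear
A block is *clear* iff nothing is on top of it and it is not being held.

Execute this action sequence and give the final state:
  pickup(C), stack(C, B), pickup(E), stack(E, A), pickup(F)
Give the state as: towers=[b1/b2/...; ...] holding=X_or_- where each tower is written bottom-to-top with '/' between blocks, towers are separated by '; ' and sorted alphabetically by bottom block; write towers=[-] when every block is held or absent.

step 1 (pickup(C)): towers=[A; B; D; E; F] holding=C
step 2 (stack(C, B)): towers=[A; B/C; D; E; F] holding=-
step 3 (pickup(E)): towers=[A; B/C; D; F] holding=E
step 4 (stack(E, A)): towers=[A/E; B/C; D; F] holding=-
step 5 (pickup(F)): towers=[A/E; B/C; D] holding=F

towers=[A/E; B/C; D] holding=F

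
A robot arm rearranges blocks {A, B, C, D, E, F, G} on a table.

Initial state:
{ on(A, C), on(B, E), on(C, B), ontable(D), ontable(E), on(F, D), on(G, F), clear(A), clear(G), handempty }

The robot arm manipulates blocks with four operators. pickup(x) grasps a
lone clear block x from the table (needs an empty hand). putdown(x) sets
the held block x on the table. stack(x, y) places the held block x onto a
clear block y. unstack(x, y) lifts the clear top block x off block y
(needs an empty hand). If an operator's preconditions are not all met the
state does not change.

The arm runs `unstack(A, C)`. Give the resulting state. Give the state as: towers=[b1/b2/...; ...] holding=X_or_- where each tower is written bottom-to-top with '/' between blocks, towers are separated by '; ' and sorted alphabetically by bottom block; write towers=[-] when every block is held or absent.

before: towers=[D/F/G; E/B/C/A] holding=-
pre[unstack(A, C)]: on(A,C) ok, clear(A) ok, handempty ok
all met → apply unstack(A, C)
after:  towers=[D/F/G; E/B/C] holding=A

towers=[D/F/G; E/B/C] holding=A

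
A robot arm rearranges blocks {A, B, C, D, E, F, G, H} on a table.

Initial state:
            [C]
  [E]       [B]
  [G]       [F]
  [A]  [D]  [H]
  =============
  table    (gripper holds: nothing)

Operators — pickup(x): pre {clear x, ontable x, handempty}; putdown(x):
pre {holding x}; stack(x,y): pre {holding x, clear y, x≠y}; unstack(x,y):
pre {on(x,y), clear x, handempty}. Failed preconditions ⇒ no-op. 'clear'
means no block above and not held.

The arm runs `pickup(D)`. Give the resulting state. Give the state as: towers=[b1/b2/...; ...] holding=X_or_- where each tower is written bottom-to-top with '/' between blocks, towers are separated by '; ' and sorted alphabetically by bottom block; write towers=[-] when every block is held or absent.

towers=[A/G/E; H/F/B/C] holding=D

before: towers=[A/G/E; D; H/F/B/C] holding=-
pre[pickup(D)]: clear(D) ok, ontable(D) ok, handempty ok
all met → apply pickup(D)
after:  towers=[A/G/E; H/F/B/C] holding=D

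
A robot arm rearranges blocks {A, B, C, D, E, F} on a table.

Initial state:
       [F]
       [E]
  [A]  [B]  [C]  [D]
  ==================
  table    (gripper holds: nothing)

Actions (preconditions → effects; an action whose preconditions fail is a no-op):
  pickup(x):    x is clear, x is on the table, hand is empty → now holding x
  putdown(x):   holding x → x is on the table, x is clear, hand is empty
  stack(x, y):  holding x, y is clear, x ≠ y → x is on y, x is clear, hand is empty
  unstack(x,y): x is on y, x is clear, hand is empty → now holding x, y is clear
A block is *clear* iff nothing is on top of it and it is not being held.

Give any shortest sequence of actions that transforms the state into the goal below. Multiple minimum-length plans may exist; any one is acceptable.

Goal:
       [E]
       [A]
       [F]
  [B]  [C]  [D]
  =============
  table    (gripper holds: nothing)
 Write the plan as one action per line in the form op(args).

step 1 (unstack(F, E)): towers=[A; B/E; C; D] holding=F
step 2 (stack(F, C)): towers=[A; B/E; C/F; D] holding=-
step 3 (pickup(A)): towers=[B/E; C/F; D] holding=A
step 4 (stack(A, F)): towers=[B/E; C/F/A; D] holding=-
step 5 (unstack(E, B)): towers=[B; C/F/A; D] holding=E
step 6 (stack(E, A)): towers=[B; C/F/A/E; D] holding=-
goal check: towers=[B; C/F/A/E; D] holding=- — reached (length 6, optimal by BFS)

unstack(F, E)
stack(F, C)
pickup(A)
stack(A, F)
unstack(E, B)
stack(E, A)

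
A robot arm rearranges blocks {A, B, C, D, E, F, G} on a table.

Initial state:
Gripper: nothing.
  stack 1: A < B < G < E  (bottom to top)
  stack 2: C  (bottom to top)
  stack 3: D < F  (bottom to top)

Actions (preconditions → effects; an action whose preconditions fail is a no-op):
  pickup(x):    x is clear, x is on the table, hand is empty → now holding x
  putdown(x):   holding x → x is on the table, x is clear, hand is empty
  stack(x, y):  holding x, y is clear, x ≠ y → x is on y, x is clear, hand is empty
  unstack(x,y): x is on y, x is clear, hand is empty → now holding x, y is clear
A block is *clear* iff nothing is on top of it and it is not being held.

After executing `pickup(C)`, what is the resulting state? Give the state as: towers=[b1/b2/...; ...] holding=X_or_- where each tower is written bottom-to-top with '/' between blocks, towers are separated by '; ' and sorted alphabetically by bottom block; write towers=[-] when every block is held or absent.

towers=[A/B/G/E; D/F] holding=C

before: towers=[A/B/G/E; C; D/F] holding=-
pre[pickup(C)]: clear(C) ok, ontable(C) ok, handempty ok
all met → apply pickup(C)
after:  towers=[A/B/G/E; D/F] holding=C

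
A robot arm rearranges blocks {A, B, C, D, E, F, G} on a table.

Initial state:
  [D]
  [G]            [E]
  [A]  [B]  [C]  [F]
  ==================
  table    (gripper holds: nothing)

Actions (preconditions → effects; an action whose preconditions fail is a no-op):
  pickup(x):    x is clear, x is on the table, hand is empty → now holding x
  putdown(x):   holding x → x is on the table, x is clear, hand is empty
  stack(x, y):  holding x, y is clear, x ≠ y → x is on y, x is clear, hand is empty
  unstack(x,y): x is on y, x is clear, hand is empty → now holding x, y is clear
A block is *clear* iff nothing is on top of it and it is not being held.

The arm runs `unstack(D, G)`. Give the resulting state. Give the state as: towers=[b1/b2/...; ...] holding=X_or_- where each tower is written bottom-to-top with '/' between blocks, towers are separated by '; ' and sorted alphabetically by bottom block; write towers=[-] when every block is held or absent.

towers=[A/G; B; C; F/E] holding=D

before: towers=[A/G/D; B; C; F/E] holding=-
pre[unstack(D, G)]: on(D,G) ✓, clear(D) ✓, handempty ✓
all met → apply unstack(D, G)
after:  towers=[A/G; B; C; F/E] holding=D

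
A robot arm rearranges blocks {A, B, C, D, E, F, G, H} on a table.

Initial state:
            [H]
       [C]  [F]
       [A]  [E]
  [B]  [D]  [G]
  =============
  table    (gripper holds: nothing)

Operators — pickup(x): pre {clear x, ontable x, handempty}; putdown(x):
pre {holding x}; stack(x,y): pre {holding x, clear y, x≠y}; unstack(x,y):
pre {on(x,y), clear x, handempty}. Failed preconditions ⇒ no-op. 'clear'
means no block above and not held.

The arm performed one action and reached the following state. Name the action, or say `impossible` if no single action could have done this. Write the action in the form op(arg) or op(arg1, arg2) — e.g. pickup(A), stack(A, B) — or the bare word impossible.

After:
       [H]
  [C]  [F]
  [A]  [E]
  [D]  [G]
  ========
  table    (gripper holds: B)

target: towers=[D/A/C; G/E/F/H] holding=B
     unstack(H, F) → towers=[B; D/A/C; G/E/F] holding=H
         pickup(B) → towers=[D/A/C; G/E/F/H] holding=B  ← match
     unstack(C, A) → towers=[B; D/A; G/E/F/H] holding=C

pickup(B)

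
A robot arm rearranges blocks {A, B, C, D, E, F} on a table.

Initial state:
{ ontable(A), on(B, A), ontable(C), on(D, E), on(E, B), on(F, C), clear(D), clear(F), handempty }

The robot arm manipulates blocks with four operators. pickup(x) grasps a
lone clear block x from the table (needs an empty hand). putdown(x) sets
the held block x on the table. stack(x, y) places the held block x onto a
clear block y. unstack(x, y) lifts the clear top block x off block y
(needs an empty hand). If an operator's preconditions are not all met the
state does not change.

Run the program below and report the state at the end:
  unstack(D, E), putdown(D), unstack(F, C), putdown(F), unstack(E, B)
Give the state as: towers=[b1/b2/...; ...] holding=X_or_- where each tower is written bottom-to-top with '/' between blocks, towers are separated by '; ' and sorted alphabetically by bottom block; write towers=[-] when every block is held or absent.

step 1 (unstack(D, E)): towers=[A/B/E; C/F] holding=D
step 2 (putdown(D)): towers=[A/B/E; C/F; D] holding=-
step 3 (unstack(F, C)): towers=[A/B/E; C; D] holding=F
step 4 (putdown(F)): towers=[A/B/E; C; D; F] holding=-
step 5 (unstack(E, B)): towers=[A/B; C; D; F] holding=E

towers=[A/B; C; D; F] holding=E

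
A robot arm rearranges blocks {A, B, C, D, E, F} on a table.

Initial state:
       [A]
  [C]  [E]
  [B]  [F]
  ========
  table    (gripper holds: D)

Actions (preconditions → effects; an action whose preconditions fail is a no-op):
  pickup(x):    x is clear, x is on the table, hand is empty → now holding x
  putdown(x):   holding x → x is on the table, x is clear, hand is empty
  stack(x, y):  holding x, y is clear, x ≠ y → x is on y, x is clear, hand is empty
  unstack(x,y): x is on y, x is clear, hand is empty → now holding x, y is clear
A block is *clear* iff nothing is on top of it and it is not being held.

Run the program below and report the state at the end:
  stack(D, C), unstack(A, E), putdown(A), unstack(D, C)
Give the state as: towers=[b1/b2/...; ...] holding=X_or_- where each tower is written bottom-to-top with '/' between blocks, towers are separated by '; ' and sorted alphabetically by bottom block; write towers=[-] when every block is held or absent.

towers=[A; B/C; F/E] holding=D

step 1 (stack(D, C)): towers=[B/C/D; F/E/A] holding=-
step 2 (unstack(A, E)): towers=[B/C/D; F/E] holding=A
step 3 (putdown(A)): towers=[A; B/C/D; F/E] holding=-
step 4 (unstack(D, C)): towers=[A; B/C; F/E] holding=D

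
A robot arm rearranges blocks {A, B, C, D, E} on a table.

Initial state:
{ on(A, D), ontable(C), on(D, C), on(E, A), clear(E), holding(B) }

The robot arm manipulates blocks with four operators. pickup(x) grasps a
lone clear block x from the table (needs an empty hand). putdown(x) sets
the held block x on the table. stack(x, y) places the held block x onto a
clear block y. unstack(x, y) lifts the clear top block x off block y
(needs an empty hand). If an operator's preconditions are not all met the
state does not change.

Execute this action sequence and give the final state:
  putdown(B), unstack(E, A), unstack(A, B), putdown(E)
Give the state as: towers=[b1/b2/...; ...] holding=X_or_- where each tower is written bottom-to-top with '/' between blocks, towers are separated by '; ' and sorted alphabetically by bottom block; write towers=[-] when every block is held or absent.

step 1 (putdown(B)): towers=[B; C/D/A/E] holding=-
step 2 (unstack(E, A)): towers=[B; C/D/A] holding=E
step 3 (unstack(A, B)) [no-op]: towers=[B; C/D/A] holding=E
step 4 (putdown(E)): towers=[B; C/D/A; E] holding=-

towers=[B; C/D/A; E] holding=-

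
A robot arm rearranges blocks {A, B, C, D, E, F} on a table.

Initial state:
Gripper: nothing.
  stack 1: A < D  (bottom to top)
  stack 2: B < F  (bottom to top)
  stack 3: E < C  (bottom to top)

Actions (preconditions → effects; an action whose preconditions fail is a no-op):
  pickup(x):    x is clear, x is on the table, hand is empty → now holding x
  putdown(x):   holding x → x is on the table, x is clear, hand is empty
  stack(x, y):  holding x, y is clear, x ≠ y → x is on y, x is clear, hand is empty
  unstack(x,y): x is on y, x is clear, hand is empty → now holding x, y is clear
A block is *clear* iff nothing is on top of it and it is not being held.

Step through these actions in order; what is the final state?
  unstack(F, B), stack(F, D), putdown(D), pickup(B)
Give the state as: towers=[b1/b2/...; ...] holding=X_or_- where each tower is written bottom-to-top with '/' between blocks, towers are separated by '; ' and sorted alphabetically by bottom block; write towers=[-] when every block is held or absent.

step 1 (unstack(F, B)): towers=[A/D; B; E/C] holding=F
step 2 (stack(F, D)): towers=[A/D/F; B; E/C] holding=-
step 3 (putdown(D)) [no-op]: towers=[A/D/F; B; E/C] holding=-
step 4 (pickup(B)): towers=[A/D/F; E/C] holding=B

towers=[A/D/F; E/C] holding=B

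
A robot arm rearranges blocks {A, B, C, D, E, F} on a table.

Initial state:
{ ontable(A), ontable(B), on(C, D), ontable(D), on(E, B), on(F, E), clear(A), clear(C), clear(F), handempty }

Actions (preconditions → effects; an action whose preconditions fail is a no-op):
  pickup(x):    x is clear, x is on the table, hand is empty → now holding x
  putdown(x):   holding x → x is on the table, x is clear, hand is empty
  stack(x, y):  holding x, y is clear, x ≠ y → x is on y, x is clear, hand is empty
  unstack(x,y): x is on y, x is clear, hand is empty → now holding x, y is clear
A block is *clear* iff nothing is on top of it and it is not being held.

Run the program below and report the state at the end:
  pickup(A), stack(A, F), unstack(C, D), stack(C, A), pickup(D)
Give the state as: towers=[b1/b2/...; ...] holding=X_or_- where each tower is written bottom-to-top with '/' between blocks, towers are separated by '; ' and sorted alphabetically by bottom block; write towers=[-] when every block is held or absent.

towers=[B/E/F/A/C] holding=D

step 1 (pickup(A)): towers=[B/E/F; D/C] holding=A
step 2 (stack(A, F)): towers=[B/E/F/A; D/C] holding=-
step 3 (unstack(C, D)): towers=[B/E/F/A; D] holding=C
step 4 (stack(C, A)): towers=[B/E/F/A/C; D] holding=-
step 5 (pickup(D)): towers=[B/E/F/A/C] holding=D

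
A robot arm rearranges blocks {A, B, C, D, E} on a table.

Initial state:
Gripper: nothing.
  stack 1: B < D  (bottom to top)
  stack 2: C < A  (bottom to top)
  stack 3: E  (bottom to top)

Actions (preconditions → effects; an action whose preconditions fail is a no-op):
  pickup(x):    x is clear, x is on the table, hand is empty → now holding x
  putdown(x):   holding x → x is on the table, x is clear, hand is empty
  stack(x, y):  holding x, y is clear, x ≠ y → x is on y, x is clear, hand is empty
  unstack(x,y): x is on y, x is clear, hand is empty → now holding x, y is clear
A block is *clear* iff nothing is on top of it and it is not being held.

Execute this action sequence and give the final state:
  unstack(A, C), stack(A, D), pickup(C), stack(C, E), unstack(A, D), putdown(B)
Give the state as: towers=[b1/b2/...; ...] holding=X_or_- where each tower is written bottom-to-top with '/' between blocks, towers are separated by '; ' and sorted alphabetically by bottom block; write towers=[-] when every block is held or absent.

towers=[B/D; E/C] holding=A

step 1 (unstack(A, C)): towers=[B/D; C; E] holding=A
step 2 (stack(A, D)): towers=[B/D/A; C; E] holding=-
step 3 (pickup(C)): towers=[B/D/A; E] holding=C
step 4 (stack(C, E)): towers=[B/D/A; E/C] holding=-
step 5 (unstack(A, D)): towers=[B/D; E/C] holding=A
step 6 (putdown(B)) [no-op]: towers=[B/D; E/C] holding=A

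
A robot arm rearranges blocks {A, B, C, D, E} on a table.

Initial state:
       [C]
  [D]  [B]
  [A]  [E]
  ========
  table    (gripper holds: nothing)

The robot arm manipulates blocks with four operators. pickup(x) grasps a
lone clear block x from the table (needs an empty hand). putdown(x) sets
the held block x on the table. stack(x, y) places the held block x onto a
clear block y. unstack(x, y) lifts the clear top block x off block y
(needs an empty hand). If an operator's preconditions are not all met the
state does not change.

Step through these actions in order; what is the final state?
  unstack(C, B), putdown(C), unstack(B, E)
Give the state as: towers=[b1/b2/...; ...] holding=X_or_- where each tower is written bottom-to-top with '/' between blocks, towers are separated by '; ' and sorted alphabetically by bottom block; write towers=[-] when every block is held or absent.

step 1 (unstack(C, B)): towers=[A/D; E/B] holding=C
step 2 (putdown(C)): towers=[A/D; C; E/B] holding=-
step 3 (unstack(B, E)): towers=[A/D; C; E] holding=B

towers=[A/D; C; E] holding=B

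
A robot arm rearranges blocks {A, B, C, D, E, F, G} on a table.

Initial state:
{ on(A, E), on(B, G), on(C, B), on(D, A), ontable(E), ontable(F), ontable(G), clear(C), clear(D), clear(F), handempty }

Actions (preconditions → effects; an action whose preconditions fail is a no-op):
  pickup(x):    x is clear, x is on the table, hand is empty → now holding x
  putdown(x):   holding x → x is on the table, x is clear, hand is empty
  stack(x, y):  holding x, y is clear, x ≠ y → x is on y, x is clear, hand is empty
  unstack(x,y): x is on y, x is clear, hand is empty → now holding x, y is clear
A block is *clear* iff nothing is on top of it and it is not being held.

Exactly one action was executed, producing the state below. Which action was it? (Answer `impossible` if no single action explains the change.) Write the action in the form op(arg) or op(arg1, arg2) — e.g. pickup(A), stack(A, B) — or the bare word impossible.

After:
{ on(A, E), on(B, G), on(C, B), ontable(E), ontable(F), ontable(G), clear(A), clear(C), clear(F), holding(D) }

unstack(D, A)

target: towers=[E/A; F; G/B/C] holding=D
         pickup(F) → towers=[E/A/D; G/B/C] holding=F
     unstack(D, A) → towers=[E/A; F; G/B/C] holding=D  ← match
     unstack(C, B) → towers=[E/A/D; F; G/B] holding=C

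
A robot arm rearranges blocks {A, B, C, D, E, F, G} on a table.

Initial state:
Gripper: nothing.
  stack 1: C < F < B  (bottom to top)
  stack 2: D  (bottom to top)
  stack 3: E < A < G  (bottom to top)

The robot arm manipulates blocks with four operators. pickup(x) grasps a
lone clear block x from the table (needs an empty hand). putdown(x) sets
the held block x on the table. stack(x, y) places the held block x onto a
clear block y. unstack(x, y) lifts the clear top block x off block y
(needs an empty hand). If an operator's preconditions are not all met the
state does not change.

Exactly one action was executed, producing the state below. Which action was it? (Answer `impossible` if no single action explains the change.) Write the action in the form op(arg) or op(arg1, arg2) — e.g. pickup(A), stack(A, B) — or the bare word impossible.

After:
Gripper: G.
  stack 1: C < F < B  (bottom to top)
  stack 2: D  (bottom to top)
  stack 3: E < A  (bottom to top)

unstack(G, A)

target: towers=[C/F/B; D; E/A] holding=G
     unstack(B, F) → towers=[C/F; D; E/A/G] holding=B
     unstack(G, A) → towers=[C/F/B; D; E/A] holding=G  ← match
         pickup(D) → towers=[C/F/B; E/A/G] holding=D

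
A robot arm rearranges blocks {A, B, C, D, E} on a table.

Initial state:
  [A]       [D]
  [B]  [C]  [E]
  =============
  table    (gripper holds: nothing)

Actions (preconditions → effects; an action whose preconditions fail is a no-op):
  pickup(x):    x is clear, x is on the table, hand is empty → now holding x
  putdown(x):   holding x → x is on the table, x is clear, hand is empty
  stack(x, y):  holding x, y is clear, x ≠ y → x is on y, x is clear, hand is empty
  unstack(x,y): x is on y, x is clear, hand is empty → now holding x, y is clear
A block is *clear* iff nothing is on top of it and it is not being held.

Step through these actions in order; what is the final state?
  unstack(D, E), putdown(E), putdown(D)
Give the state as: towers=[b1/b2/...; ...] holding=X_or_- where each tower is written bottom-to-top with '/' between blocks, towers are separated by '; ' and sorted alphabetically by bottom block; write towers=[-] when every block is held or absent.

towers=[B/A; C; D; E] holding=-

step 1 (unstack(D, E)): towers=[B/A; C; E] holding=D
step 2 (putdown(E)) [no-op]: towers=[B/A; C; E] holding=D
step 3 (putdown(D)): towers=[B/A; C; D; E] holding=-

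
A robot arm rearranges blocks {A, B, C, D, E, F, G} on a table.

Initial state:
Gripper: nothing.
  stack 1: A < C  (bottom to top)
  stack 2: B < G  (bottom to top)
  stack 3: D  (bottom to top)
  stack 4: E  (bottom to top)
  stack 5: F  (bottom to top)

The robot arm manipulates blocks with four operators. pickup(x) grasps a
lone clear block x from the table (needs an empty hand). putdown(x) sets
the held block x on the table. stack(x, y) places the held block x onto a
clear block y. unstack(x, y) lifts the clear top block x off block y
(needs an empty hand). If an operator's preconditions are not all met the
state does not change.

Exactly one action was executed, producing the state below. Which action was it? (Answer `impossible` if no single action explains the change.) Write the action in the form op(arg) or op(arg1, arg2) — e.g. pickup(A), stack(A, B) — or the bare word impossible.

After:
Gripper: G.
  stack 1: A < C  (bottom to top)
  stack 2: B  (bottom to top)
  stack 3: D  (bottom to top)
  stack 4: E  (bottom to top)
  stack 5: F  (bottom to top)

unstack(G, B)

target: towers=[A/C; B; D; E; F] holding=G
         pickup(F) → towers=[A/C; B/G; D; E] holding=F
     unstack(G, B) → towers=[A/C; B; D; E; F] holding=G  ← match
         pickup(D) → towers=[A/C; B/G; E; F] holding=D
         pickup(E) → towers=[A/C; B/G; D; F] holding=E
     unstack(C, A) → towers=[A; B/G; D; E; F] holding=C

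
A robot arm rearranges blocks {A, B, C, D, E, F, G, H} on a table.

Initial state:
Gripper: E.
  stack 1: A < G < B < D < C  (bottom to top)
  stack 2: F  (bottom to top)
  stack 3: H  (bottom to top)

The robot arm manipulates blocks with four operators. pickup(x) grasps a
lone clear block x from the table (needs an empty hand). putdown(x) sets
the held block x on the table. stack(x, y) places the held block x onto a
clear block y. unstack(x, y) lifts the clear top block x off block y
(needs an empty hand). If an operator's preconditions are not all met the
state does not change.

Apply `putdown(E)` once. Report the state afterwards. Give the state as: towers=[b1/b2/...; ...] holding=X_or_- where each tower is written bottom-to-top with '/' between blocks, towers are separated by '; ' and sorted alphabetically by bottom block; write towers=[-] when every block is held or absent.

towers=[A/G/B/D/C; E; F; H] holding=-

before: towers=[A/G/B/D/C; F; H] holding=E
pre[putdown(E)]: holding(E) yes
all met → apply putdown(E)
after:  towers=[A/G/B/D/C; E; F; H] holding=-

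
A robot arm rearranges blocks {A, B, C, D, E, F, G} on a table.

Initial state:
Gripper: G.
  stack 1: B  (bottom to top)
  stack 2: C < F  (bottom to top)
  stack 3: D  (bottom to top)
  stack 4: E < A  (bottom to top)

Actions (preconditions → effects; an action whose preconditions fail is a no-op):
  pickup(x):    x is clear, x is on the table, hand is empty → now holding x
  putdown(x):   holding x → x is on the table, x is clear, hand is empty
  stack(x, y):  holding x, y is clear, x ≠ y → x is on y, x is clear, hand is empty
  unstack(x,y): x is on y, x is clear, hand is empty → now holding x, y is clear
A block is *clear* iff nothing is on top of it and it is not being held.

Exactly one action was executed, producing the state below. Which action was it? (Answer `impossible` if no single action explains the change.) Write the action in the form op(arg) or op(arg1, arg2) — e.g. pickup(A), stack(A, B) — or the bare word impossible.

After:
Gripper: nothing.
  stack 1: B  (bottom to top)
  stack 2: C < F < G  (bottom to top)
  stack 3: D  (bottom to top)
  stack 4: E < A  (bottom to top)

stack(G, F)

target: towers=[B; C/F/G; D; E/A] holding=-
        putdown(G) → towers=[B; C/F; D; E/A; G] holding=-
       stack(G, B) → towers=[B/G; C/F; D; E/A] holding=-
       stack(G, F) → towers=[B; C/F/G; D; E/A] holding=-  ← match
       stack(G, D) → towers=[B; C/F; D/G; E/A] holding=-
       stack(G, A) → towers=[B; C/F; D; E/A/G] holding=-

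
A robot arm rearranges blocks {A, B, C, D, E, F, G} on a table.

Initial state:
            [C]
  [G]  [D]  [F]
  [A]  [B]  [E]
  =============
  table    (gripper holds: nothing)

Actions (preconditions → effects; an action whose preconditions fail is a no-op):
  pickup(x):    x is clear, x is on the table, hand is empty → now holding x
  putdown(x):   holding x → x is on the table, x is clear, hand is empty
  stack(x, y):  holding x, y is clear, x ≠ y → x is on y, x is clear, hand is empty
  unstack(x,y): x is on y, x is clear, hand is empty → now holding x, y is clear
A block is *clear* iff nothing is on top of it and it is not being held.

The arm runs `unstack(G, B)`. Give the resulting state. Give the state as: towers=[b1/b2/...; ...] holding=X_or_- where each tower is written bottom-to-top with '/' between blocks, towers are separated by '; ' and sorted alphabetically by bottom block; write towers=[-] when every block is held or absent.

before: towers=[A/G; B/D; E/F/C] holding=-
pre[unstack(G, B)]: on(G,B) ✗, clear(G) ✓, handempty ✓
on(G,B) unmet → unstack(G, B) is a no-op
after:  towers=[A/G; B/D; E/F/C] holding=-

towers=[A/G; B/D; E/F/C] holding=-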